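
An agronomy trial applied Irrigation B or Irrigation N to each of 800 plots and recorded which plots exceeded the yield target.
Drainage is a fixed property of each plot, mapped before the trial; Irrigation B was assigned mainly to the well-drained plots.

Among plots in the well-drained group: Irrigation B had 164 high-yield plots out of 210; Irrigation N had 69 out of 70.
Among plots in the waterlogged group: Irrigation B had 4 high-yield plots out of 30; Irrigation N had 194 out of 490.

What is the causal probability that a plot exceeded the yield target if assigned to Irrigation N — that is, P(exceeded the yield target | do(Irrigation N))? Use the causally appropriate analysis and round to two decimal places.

Field drainage differs across irrigations for reasons unrelated to any effect of the irrigation itself, and it separately predicts the outcome — a classic confounder. We must compare within field drainage levels.
Standardising Irrigation N to the population field drainage mix: 0.350·69/70 + 0.650·194/490 = 0.602.

0.60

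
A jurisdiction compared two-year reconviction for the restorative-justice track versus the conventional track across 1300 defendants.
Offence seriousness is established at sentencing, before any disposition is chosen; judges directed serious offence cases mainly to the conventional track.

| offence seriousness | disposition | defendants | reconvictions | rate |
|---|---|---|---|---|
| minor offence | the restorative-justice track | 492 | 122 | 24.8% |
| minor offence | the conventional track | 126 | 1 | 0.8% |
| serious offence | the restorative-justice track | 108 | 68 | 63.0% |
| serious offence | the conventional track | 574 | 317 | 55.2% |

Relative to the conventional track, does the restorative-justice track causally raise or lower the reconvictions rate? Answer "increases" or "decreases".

increases

Within every offence seriousness level the conventional track has the lower rate, yet pooled the restorative-justice track does — Simpson's reversal.
Offence seriousness is set before the disposition has any effect — it is not caused by the disposition — and it independently drives the outcome. That makes it a confounder, so the causal comparison is within offence seriousness levels.
Within each level — minor offence: 24.8% vs 0.8%; serious offence: 63.0% vs 55.2% — the conventional track is lower every time.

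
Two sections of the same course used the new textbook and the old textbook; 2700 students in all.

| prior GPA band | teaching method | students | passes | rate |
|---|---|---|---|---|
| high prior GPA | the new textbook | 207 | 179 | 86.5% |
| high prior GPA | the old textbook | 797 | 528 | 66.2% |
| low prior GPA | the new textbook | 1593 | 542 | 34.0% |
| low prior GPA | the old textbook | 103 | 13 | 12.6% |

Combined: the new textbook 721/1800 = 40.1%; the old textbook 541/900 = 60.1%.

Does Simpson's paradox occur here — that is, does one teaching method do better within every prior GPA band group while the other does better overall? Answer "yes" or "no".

yes

Within each prior GPA band level (high prior GPA 86.5% vs 66.2%; low prior GPA 34.0% vs 12.6%), the new textbook has the higher rate every time. Pooled: 40.1% vs 60.1% — the old textbook has the higher rate overall. The two comparisons disagree.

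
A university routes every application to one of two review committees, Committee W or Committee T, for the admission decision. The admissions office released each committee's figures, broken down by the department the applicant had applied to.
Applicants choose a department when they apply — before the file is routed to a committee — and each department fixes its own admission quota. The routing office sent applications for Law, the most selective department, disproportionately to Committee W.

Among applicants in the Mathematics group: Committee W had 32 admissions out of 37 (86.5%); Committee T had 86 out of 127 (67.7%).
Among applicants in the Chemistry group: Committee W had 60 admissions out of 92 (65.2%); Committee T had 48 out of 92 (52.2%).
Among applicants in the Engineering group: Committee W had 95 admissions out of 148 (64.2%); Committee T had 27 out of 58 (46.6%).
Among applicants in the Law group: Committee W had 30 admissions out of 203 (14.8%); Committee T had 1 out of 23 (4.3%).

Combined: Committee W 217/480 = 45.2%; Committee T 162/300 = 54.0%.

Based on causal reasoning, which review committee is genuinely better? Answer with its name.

Committee W

Since department is a pre-existing factor (not a product of the review committee) and it affects the outcome on its own, it is a confounder. The stratified rates, not the pooled rate, identify the causal effect.
Within each level — Mathematics: 86.5% vs 67.7%; Chemistry: 65.2% vs 52.2%; Engineering: 64.2% vs 46.6%; Law: 14.8% vs 4.3% — Committee W is higher every time.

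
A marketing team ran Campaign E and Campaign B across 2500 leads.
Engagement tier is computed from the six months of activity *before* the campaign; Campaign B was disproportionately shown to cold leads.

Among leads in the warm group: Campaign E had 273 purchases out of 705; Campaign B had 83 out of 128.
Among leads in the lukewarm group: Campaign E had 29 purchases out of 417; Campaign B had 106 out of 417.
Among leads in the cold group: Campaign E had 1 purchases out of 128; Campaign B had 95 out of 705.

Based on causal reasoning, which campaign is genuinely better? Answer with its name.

Campaign B

Engagement tier satisfies the back-door criterion: it is not a descendant of the campaign, and it blocks the spurious path from campaign to outcome. Adjusting for it (i.e., using the within-engagement tier rates) gives the causal effect.
Within each level — warm: 38.7% vs 64.8%; lukewarm: 7.0% vs 25.4%; cold: 0.8% vs 13.5% — Campaign B is higher every time.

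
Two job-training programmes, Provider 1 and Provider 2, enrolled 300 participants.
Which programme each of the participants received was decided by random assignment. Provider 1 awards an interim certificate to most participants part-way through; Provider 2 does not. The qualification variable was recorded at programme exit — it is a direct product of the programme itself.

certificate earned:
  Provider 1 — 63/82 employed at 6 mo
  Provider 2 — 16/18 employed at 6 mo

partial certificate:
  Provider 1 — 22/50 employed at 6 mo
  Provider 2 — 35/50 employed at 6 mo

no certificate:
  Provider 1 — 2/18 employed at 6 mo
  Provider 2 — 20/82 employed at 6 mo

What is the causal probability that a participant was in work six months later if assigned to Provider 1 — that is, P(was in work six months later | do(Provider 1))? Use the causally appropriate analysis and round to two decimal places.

The distribution of qualification attained during the programme is itself part of what the programme does — it is an intermediate outcome. Holding it fixed would remove that part of the effect; the total effect is the pooled difference.
So P(outcome | do(Provider 1)) is just the pooled rate for Provider 1: 87/150 = 0.580.

0.58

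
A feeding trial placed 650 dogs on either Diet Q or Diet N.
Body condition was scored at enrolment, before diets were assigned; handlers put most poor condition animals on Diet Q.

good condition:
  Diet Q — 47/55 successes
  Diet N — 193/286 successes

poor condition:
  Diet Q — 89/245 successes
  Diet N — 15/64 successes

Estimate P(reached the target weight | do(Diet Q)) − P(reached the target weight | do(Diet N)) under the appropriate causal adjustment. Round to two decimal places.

+0.16

Starting body condition satisfies the back-door criterion: it is not a descendant of the diet, and it blocks the spurious path from diet to outcome. Adjusting for it (i.e., using the within-starting body condition rates) gives the causal effect.
Adjusting over the population distribution of starting body condition: 0.525·(0.855−0.675) + 0.475·(0.363−0.234) = +0.156.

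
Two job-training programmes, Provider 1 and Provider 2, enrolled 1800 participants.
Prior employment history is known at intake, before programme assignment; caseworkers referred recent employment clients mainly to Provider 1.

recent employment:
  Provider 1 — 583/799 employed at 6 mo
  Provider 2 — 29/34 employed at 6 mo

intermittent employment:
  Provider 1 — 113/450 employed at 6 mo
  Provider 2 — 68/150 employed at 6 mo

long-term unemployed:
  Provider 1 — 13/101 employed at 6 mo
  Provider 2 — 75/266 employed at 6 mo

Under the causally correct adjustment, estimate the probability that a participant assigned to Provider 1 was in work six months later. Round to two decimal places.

Since prior employment history is a pre-existing factor (not a product of the programme) and it affects the outcome on its own, it is a confounder. The stratified rates, not the pooled rate, identify the causal effect.
Standardising Provider 1 to the population prior employment history mix: 0.463·583/799 + 0.333·113/450 + 0.204·13/101 = 0.448.

0.45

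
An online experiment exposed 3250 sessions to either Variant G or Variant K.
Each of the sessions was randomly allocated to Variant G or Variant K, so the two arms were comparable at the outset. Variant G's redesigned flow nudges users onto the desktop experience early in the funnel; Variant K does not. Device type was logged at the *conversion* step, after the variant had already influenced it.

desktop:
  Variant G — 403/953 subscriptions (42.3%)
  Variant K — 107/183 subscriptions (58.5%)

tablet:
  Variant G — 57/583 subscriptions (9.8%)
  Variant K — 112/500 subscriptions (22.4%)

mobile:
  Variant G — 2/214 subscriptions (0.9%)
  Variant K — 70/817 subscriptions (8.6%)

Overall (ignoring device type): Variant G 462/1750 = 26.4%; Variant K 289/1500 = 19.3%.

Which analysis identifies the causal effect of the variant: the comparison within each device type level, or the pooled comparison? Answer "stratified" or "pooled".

pooled

Stratifying would compare variants among sessions the variants themselves sorted into device type groups — a form of selection on an intermediate. The unconditioned pooled rates give the total causal effect.
Pooled: Variant G 26.4% vs Variant K 19.3%; Variant G is higher overall.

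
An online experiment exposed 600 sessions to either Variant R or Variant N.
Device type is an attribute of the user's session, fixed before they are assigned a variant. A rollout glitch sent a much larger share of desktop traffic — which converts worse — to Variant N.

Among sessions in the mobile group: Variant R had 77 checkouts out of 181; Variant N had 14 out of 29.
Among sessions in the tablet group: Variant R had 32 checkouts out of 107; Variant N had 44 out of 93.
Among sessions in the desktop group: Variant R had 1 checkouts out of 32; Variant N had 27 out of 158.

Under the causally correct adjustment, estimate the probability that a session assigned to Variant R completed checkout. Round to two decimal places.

Variant N is higher inside every device type stratum but Variant R is higher in aggregate. Whether to stratify depends on how device type relates to the variant.
Since device type is a pre-existing factor (not a product of the variant) and it affects the outcome on its own, it is a confounder. The stratified rates, not the pooled rate, identify the causal effect.
Standardising Variant R to the population device type mix: 0.350·77/181 + 0.333·32/107 + 0.317·1/32 = 0.258.

0.26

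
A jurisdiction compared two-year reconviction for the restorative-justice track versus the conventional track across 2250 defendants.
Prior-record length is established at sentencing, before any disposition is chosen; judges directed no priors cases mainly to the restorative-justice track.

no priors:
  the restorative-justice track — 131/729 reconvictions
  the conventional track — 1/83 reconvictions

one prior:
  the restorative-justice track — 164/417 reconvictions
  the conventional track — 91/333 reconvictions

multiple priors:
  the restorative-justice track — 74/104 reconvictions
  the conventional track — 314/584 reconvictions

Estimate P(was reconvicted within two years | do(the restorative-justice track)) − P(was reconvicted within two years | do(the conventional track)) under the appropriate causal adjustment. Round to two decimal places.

+0.15

Within every prior-record length level the conventional track has the lower rate, yet pooled the restorative-justice track does — Simpson's reversal.
Nothing the disposition does changes prior-record length; the imbalance is an allocation artefact. With prior-record length also predicting the outcome, the pooled figure is confounded, and the within-stratum comparison is the causal one.
Adjusting over the population distribution of prior-record length: 0.361·(0.180−0.012) + 0.333·(0.393−0.273) + 0.306·(0.712−0.538) = +0.154.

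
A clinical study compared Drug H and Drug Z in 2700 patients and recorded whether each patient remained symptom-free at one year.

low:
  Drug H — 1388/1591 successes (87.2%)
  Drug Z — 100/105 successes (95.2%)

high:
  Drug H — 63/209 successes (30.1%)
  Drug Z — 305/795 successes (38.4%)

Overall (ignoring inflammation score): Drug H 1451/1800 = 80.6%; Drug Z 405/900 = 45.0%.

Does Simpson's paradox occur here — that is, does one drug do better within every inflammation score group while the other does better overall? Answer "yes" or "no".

yes

Within each inflammation score level (low 87.2% vs 95.2%; high 30.1% vs 38.4%), Drug Z has the higher rate every time. Pooled: 80.6% vs 45.0% — Drug H has the higher rate overall. The two comparisons disagree.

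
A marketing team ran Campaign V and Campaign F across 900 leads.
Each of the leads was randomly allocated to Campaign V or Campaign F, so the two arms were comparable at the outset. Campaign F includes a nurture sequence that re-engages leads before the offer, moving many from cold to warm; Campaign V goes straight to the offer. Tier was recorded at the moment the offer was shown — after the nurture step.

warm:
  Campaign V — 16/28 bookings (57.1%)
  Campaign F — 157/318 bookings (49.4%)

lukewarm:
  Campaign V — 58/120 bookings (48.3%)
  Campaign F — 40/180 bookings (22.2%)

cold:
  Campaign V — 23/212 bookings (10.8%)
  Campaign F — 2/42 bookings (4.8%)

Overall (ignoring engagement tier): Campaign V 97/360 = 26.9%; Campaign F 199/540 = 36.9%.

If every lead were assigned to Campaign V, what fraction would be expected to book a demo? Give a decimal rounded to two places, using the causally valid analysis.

0.27

The stratified and pooled comparisons disagree (Campaign V wins within each engagement tier; Campaign F wins overall), so the answer turns on the causal role of engagement tier.
Engagement tier here is a post-treatment variable shaped by the campaign; conditioning on it would introduce bias rather than remove it. The overall comparison is the causal one.
So P(outcome | do(Campaign V)) is just the pooled rate for Campaign V: 97/360 = 0.269.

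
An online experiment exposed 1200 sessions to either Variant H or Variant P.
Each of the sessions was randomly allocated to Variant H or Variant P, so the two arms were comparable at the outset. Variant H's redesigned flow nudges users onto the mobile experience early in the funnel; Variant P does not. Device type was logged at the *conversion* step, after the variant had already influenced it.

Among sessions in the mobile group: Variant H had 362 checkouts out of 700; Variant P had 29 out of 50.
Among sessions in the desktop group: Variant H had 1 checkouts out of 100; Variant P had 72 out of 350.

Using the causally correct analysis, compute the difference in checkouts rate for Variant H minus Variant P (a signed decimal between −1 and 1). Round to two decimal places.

+0.20

Within every device type level Variant P has the higher rate, yet pooled Variant H does — Simpson's reversal.
Because the variant influences device type, device type is a post-treatment mediator, not a confounder. Stratifying on it would bias the estimate; the causal effect is the crude pooled difference.
The causal difference is the pooled difference: 0.454 − 0.253 = +0.201.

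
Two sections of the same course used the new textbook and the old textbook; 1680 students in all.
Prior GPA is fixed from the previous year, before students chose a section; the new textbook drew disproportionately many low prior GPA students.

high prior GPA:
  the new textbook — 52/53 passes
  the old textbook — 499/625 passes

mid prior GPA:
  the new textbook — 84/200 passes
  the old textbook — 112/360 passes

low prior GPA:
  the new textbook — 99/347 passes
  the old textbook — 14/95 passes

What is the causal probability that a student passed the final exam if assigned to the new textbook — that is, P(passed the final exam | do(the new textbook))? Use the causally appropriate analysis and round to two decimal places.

Prior GPA band is set before the teaching method has any effect — it is not caused by the teaching method — and it independently drives the outcome. That makes it a confounder, so the causal comparison is within prior GPA band levels.
Standardising the new textbook to the population prior GPA band mix: 0.404·52/53 + 0.333·84/200 + 0.263·99/347 = 0.611.

0.61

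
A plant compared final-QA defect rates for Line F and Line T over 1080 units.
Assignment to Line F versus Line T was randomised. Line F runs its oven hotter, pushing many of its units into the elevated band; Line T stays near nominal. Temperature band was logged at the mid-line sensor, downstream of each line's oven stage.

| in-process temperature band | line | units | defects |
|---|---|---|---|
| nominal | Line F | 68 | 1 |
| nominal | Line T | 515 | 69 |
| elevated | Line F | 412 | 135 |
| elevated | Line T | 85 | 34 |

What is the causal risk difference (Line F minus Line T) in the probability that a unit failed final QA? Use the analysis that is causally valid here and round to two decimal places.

+0.11

The stratified and pooled comparisons disagree (Line F wins within each in-process temperature band; Line T wins overall), so the answer turns on the causal role of in-process temperature band.
In-process temperature band lies on the pathway line → in-process temperature band → outcome, so adjusting for it blocks the indirect effect. For the total causal effect of line, use the unadjusted pooled rates.
The causal difference is the pooled difference: 0.283 − 0.172 = +0.112.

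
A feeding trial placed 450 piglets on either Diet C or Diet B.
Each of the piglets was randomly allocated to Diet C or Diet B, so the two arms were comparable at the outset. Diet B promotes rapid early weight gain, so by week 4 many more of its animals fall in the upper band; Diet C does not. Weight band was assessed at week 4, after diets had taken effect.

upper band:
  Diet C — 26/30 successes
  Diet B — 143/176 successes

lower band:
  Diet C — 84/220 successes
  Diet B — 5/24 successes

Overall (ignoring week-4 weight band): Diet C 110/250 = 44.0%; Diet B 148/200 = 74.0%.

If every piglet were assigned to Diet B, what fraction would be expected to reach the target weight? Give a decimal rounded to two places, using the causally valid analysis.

Within every week-4 weight band level Diet C has the higher rate, yet pooled Diet B does — Simpson's reversal.
The distribution of week-4 weight band is itself part of what the diet does — it is an intermediate outcome. Holding it fixed would remove that part of the effect; the total effect is the pooled difference.
So P(outcome | do(Diet B)) is just the pooled rate for Diet B: 148/200 = 0.740.

0.74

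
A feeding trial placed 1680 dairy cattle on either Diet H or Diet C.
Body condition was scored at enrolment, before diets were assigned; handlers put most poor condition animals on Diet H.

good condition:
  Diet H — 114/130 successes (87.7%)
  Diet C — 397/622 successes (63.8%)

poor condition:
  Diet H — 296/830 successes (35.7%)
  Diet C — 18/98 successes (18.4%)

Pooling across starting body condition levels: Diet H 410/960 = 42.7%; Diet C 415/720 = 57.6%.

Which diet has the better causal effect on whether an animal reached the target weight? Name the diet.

The starting body condition-specific comparison favours Diet H throughout, but the pooled figures favour Diet C. The question is whether to condition on starting body condition.
The imbalance in starting body condition arose from how dairy cattle were allocated, not from anything the diet did; and starting body condition independently affects the outcome. The pooled gap is confounded — condition on starting body condition.
Within each level — good condition: 87.7% vs 63.8%; poor condition: 35.7% vs 18.4% — Diet H is higher every time.

Diet H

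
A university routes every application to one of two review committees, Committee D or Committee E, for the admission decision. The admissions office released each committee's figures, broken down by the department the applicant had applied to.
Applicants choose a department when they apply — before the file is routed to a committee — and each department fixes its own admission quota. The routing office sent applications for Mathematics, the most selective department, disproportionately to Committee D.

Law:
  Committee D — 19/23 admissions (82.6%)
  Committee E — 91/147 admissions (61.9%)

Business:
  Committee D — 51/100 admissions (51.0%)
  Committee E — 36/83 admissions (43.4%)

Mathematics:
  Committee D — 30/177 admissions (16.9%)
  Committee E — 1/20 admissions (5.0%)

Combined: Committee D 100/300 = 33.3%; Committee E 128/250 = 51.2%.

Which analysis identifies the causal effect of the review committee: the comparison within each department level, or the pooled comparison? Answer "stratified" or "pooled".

stratified

Within every department level Committee D has the higher rate, yet pooled Committee E does — Simpson's reversal.
Department is set before the review committee has any effect — it is not caused by the review committee — and it independently drives the outcome. That makes it a confounder, so the causal comparison is within department levels.
Within each level — Law: 82.6% vs 61.9%; Business: 51.0% vs 43.4%; Mathematics: 16.9% vs 5.0% — Committee D is higher every time.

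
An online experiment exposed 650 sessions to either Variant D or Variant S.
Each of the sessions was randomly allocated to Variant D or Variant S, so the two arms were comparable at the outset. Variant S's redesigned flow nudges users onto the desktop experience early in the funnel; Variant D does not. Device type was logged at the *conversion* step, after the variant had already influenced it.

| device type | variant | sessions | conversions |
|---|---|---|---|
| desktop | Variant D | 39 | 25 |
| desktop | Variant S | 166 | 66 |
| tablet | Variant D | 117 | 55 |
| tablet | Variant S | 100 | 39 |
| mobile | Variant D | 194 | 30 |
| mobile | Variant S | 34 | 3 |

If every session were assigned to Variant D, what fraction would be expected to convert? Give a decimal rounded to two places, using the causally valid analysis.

0.31

Device type here is a post-treatment variable shaped by the variant; conditioning on it would introduce bias rather than remove it. The overall comparison is the causal one.
So P(outcome | do(Variant D)) is just the pooled rate for Variant D: 110/350 = 0.314.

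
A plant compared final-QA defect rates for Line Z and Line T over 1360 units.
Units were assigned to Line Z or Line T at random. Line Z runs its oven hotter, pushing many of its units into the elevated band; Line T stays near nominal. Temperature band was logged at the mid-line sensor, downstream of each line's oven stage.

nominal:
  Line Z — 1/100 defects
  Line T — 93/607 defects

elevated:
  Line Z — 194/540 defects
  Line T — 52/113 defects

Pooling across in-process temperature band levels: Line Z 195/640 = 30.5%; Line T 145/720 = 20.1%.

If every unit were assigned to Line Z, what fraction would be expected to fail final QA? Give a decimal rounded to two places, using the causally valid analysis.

Within every in-process temperature band level Line Z has the lower rate, yet pooled Line T does — Simpson's reversal.
In-process temperature band is recorded after the line and is itself shifted by it — it sits on the causal path from line to outcome. Conditioning on a mediator would strip out part of the effect we want; the pooled comparison gives the total causal effect.
So P(outcome | do(Line Z)) is just the pooled rate for Line Z: 195/640 = 0.305.

0.30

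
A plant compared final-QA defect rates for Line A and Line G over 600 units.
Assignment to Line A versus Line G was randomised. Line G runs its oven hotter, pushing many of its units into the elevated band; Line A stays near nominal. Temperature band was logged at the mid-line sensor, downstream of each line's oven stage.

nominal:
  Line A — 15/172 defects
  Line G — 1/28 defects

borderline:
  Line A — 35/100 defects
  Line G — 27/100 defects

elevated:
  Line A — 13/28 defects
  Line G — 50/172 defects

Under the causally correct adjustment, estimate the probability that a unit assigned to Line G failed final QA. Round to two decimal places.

The stratified and pooled comparisons disagree (Line G wins within each in-process temperature band; Line A wins overall), so the answer turns on the causal role of in-process temperature band.
In-process temperature band here is a post-treatment variable shaped by the line; conditioning on it would introduce bias rather than remove it. The overall comparison is the causal one.
So P(outcome | do(Line G)) is just the pooled rate for Line G: 78/300 = 0.260.

0.26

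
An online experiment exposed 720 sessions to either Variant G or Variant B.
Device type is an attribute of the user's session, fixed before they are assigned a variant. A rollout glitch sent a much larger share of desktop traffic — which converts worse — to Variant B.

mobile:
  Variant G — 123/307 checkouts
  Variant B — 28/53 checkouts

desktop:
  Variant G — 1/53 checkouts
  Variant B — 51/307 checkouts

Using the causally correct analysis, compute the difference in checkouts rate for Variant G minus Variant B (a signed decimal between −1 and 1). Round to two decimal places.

Here device type is a common cause — it drives both which variant a case falls under and the outcome. The crude comparison mixes populations; the stratum-specific rates are the causally relevant ones.
Adjusting over the population distribution of device type: 0.500·(0.401−0.528) + 0.500·(0.019−0.166) = -0.137.

-0.14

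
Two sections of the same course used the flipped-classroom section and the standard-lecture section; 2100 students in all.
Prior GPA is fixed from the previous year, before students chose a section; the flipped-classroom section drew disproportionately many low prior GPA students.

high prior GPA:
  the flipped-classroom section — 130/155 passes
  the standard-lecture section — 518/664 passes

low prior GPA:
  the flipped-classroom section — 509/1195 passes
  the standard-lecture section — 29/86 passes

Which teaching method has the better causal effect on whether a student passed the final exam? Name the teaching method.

the flipped-classroom section

Within every prior GPA band level the flipped-classroom section has the higher rate, yet pooled the standard-lecture section does — Simpson's reversal.
Since prior GPA band is a pre-existing factor (not a product of the teaching method) and it affects the outcome on its own, it is a confounder. The stratified rates, not the pooled rate, identify the causal effect.
Within each level — high prior GPA: 83.9% vs 78.0%; low prior GPA: 42.6% vs 33.7% — the flipped-classroom section is higher every time.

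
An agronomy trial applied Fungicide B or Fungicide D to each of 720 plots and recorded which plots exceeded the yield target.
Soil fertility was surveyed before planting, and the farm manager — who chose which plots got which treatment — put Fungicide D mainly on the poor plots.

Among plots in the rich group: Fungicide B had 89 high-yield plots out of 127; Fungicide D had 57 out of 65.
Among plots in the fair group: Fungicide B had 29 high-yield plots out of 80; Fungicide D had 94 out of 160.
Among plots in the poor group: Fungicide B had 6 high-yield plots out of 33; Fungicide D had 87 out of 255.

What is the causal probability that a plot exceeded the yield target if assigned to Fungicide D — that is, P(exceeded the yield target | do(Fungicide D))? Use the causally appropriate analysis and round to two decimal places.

0.57

Within every soil fertility level Fungicide D has the higher rate, yet pooled Fungicide B does — Simpson's reversal.
Here soil fertility is a common cause — it drives both which fungicide a case falls under and the outcome. The crude comparison mixes populations; the stratum-specific rates are the causally relevant ones.
Standardising Fungicide D to the population soil fertility mix: 0.267·57/65 + 0.333·94/160 + 0.400·87/255 = 0.566.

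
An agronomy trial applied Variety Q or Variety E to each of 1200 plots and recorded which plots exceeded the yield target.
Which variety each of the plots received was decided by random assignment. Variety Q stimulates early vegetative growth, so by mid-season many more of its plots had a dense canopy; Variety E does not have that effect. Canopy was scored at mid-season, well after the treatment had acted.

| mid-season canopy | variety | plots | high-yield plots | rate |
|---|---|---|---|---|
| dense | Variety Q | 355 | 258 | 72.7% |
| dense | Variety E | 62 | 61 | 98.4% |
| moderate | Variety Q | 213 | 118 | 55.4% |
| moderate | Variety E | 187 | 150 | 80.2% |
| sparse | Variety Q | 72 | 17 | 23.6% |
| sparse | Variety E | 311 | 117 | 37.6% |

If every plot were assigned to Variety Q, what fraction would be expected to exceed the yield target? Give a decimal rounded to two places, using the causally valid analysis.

Variety E is higher inside every mid-season canopy stratum but Variety Q is higher in aggregate. Whether to stratify depends on how mid-season canopy relates to the variety.
Mid-season canopy lies on the pathway variety → mid-season canopy → outcome, so adjusting for it blocks the indirect effect. For the total causal effect of variety, use the unadjusted pooled rates.
So P(outcome | do(Variety Q)) is just the pooled rate for Variety Q: 393/640 = 0.614.

0.61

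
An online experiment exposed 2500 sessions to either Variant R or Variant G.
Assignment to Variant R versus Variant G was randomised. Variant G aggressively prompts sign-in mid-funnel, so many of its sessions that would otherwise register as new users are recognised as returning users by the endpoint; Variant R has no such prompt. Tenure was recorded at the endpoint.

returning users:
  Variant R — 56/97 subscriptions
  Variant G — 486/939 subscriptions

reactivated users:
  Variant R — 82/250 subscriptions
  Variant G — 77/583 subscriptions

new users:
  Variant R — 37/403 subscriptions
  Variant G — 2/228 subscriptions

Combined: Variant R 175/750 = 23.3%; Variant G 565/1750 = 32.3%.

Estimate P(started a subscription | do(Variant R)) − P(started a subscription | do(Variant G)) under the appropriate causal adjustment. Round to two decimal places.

-0.09

User tenure lies on the pathway variant → user tenure → outcome, so adjusting for it blocks the indirect effect. For the total causal effect of variant, use the unadjusted pooled rates.
The causal difference is the pooled difference: 0.233 − 0.323 = -0.090.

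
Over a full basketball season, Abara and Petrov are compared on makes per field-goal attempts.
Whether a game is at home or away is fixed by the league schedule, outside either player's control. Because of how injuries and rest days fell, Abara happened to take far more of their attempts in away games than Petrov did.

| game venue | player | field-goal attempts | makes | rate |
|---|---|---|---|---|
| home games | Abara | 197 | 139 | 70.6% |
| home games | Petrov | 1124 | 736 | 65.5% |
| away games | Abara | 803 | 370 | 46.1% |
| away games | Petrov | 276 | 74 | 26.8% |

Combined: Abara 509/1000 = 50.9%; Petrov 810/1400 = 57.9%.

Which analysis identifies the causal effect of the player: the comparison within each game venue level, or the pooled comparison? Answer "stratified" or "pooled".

stratified

Since game venue is a pre-existing factor (not a product of the player) and it affects the outcome on its own, it is a confounder. The stratified rates, not the pooled rate, identify the causal effect.
Within each level — home games: 70.6% vs 65.5%; away games: 46.1% vs 26.8% — Abara is higher every time.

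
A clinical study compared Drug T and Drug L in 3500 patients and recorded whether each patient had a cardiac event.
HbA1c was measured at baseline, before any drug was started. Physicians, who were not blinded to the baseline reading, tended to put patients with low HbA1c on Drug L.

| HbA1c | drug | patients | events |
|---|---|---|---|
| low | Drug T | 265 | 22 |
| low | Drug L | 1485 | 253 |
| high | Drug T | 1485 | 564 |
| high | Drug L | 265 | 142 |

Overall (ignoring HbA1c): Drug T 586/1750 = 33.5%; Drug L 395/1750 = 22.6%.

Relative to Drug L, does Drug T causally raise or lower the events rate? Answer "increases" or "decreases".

The imbalance in HbA1c arose from how patients were allocated, not from anything the drug did; and HbA1c independently affects the outcome. The pooled gap is confounded — condition on HbA1c.
Within each level — low: 8.3% vs 17.0%; high: 38.0% vs 53.6% — Drug T is lower every time.

decreases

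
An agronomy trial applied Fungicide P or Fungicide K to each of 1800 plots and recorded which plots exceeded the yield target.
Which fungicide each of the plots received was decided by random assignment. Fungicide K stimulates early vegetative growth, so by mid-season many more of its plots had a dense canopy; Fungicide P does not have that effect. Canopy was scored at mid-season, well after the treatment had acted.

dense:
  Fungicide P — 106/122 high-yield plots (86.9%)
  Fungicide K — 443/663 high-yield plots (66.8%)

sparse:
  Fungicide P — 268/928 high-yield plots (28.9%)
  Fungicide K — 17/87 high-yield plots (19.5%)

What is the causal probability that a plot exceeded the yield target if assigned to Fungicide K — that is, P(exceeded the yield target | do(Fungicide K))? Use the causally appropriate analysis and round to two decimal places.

Stratifying would compare fungicides among plots the fungicides themselves sorted into mid-season canopy groups — a form of selection on an intermediate. The unconditioned pooled rates give the total causal effect.
So P(outcome | do(Fungicide K)) is just the pooled rate for Fungicide K: 460/750 = 0.613.

0.61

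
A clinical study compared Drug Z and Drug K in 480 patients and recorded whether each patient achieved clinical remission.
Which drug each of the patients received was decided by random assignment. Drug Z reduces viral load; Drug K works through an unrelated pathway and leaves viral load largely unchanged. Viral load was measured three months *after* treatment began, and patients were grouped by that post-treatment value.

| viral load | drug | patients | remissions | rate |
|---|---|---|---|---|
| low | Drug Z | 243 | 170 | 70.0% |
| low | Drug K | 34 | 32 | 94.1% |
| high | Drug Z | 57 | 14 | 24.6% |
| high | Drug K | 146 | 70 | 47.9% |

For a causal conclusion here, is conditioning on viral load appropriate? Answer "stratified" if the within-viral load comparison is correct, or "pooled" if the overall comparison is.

pooled

The stratified and pooled comparisons disagree (Drug K wins within each viral load; Drug Z wins overall), so the answer turns on the causal role of viral load.
The distribution of viral load is itself part of what the drug does — it is an intermediate outcome. Holding it fixed would remove that part of the effect; the total effect is the pooled difference.
Pooled: Drug Z 61.3% vs Drug K 56.7%; Drug Z is higher overall.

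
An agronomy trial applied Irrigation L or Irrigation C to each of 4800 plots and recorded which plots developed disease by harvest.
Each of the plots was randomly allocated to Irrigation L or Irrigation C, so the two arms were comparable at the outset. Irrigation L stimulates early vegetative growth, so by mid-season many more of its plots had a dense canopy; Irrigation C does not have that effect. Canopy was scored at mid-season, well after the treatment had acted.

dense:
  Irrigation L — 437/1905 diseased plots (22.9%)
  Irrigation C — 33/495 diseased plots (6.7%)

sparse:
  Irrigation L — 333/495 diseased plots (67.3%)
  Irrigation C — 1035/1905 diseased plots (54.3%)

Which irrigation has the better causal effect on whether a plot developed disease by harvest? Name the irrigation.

The distribution of mid-season canopy is itself part of what the irrigation does — it is an intermediate outcome. Holding it fixed would remove that part of the effect; the total effect is the pooled difference.
Pooled: Irrigation L 32.1% vs Irrigation C 44.5%; Irrigation L is lower overall.

Irrigation L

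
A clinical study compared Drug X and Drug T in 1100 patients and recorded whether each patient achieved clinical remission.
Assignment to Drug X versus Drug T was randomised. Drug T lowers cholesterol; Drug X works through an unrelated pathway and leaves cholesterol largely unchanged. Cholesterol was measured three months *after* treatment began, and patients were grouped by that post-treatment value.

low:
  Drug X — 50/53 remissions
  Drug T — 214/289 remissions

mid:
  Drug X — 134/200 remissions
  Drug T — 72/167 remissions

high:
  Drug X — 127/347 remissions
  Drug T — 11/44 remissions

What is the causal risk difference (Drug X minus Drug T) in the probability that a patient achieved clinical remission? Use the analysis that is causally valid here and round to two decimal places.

Within every cholesterol level Drug X has the higher rate, yet pooled Drug T does — Simpson's reversal.
Stratifying would compare drugs among patients the drugs themselves sorted into cholesterol groups — a form of selection on an intermediate. The unconditioned pooled rates give the total causal effect.
The causal difference is the pooled difference: 0.518 − 0.594 = -0.076.

-0.08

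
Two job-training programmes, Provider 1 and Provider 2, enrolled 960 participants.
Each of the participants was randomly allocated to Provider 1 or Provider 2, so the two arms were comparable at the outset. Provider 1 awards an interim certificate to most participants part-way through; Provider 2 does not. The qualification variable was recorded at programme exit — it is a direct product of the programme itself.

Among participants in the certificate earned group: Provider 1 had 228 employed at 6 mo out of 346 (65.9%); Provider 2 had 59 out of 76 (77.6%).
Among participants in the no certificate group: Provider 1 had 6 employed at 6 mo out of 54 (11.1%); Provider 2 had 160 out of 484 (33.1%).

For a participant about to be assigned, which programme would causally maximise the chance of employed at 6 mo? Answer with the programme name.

Qualification attained during the programme is recorded after the programme and is itself shifted by it — it sits on the causal path from programme to outcome. Conditioning on a mediator would strip out part of the effect we want; the pooled comparison gives the total causal effect.
Pooled: Provider 1 58.5% vs Provider 2 39.1%; Provider 1 is higher overall.

Provider 1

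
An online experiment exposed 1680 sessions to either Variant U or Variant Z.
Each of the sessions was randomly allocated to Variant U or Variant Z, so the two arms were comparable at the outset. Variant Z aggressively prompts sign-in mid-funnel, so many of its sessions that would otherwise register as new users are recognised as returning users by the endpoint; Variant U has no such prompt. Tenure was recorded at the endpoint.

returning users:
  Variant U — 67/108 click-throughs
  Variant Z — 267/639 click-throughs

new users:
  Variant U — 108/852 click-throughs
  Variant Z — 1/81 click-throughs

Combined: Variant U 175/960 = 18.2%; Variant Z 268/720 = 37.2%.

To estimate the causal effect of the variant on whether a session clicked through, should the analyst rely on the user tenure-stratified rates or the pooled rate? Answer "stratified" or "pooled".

pooled

The stratified and pooled comparisons disagree (Variant U wins within each user tenure; Variant Z wins overall), so the answer turns on the causal role of user tenure.
User tenure is recorded after the variant and is itself shifted by it — it sits on the causal path from variant to outcome. Conditioning on a mediator would strip out part of the effect we want; the pooled comparison gives the total causal effect.
Pooled: Variant U 18.2% vs Variant Z 37.2%; Variant Z is higher overall.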